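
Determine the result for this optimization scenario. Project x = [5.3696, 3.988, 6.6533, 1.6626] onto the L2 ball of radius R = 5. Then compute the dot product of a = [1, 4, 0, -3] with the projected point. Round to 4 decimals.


Step 1: Compute ||x|| (intermediates to 6 decimals).
||x|| = sqrt(5.3696^2 + 3.988^2 + 6.6533^2 + 1.6626^2) = 9.57953
Step 2: Project.
Since ||x|| > R, scale = R/||x|| = 5/9.57953 = 0.521946, proj(x) = scale * x
proj(x) = [2.802641, 2.081521, 3.472663, 0.867787]
Step 3: Dot product.
a^T * proj(x) = 1*2.802641 + 4*2.081521 + 0*3.472663 - 3*0.867787 = 8.5254


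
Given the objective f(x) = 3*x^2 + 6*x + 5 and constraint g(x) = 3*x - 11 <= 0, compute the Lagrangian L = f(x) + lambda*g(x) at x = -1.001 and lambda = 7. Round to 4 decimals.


Step 1: Evaluate f(x).
f(-1.001) = 3*(-1.001)^2 + 6*(-1.001) + 5 = 2.0
Step 2: Evaluate g(x).
g(-1.001) = 3*-1.001 - 11 = -14.003
Step 3: Compute Lagrangian.
L = 2.0 + 7*-14.003 = -96.021


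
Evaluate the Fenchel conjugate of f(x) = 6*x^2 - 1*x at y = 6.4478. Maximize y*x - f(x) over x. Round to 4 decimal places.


f*(y) = sup_x {y*x - a*x^2 - b*x} = sup_x {(y-b)*x - a*x^2}
FOC: (y - b) - 2a*x = 0 => x* = (y - b)/(2a)
x* = (6.4478 + 1)/(2*6) = 0.6207
f*(6.4478) = (y-b)^2/(4a) = (6.4478 + 1)^2/(4*6)
= 55.4697/24 = 2.3112


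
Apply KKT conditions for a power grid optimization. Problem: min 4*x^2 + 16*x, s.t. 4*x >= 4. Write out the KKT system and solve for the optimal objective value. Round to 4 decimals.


Step 1: Try lambda = 0 (constraint inactive).
x_unc = -16/(2*4) = -2.0
Check: 4*-2.0 = -8.0 < 4 -- violated!
Step 2: Constraint must be active: 4*x = 4
x* = 4/4 = 1.0
lambda = (2*4*1.0 + 16)/4 = 6.0
Step 3: Compute optimal value.
f(x*) = 4*1.0^2 + 16*1.0 = 20.0


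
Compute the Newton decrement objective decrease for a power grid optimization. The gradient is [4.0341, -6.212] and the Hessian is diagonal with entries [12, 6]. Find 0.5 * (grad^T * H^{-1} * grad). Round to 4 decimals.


Step 1: H is diagonal, so H^(-1) * g = [0.3362, -1.0353].
Step 2: g^T H^(-1) g = sum_i g_i^2 / H_ii
  = (4.0341)^2/12 + (-6.212)^2/6
  = 1.3562 + 6.4315 = 7.7877
Step 3: Objective decrease = 0.5 * g^T H^(-1) g = 3.8938


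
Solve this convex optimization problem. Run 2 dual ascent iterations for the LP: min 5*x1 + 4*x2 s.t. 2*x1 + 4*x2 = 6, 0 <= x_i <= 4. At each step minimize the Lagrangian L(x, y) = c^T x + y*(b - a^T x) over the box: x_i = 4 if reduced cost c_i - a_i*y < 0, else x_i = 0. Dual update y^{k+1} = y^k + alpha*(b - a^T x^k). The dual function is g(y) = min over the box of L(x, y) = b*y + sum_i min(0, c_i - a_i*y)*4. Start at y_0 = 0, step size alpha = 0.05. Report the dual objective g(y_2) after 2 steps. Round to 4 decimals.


Dual ascent for LP: min 5*x1 + 4*x2, 2*x1 + 4*x2 = 6, 0 <= x_i <= 4
Step 1: y^k = 0.0, reduced costs: (5.0, 4.0)
  x^k = (0.0, 0.0), subgradient = b - a^T x = 6.0
  y^{k+1} = 0.0 + 0.05*6.0 = 0.3
Step 2: y^k = 0.3, reduced costs: (4.4, 2.8)
  x^k = (0.0, 0.0), subgradient = b - a^T x = 6.0
  y^{k+1} = 0.3 + 0.05*6.0 = 0.6
Dual objective at y_2 = 0.6: reduced costs (3.8, 1.6), box minimizer x = (0.0, 0.0)
g(y_2) = b*y + (c1 - a1*y)*x1 + (c2 - a2*y)*x2 = 6*0.6 + 3.8*0.0 + 1.6*0.0 = 3.6 + 0.0 + 0.0 = 3.6


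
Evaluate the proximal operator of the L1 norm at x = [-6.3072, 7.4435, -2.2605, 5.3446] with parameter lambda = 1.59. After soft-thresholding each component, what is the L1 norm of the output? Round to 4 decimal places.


Soft-thresholding with lambda = 1.59:
prox(-6.3072) = sign(-6.3072)*max(|-6.3072| - 1.59, 0) = -4.7172
prox(7.4435) = sign(7.4435)*max(|7.4435| - 1.59, 0) = 5.8535
prox(-2.2605) = sign(-2.2605)*max(|-2.2605| - 1.59, 0) = -0.6705
prox(5.3446) = sign(5.3446)*max(|5.3446| - 1.59, 0) = 3.7546
prox(x) = [-4.7172, 5.8535, -0.6705, 3.7546]
||prox(x)||_1 = 4.7172 + 5.8535 + 0.6705 + 3.7546 = 14.9958


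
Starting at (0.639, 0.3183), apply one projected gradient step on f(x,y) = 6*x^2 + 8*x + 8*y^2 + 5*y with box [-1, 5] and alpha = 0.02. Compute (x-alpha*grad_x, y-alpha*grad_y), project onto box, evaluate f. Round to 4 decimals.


Step 1: Compute gradient at (0.639, 0.3183).
grad_x = 2*6*0.639 + 8 = 15.668
grad_y = 2*8*0.3183 + 5 = 10.0928
Step 2: Gradient step.
x_raw = 0.639 - 0.02*15.668 = 0.3256
y_raw = 0.3183 - 0.02*10.0928 = 0.1164
Step 3: Project onto [-1, 5].
x_proj = clip(0.3256) = 0.3256
y_proj = clip(0.1164) = 0.1164
Step 4: Evaluate f.
f(0.3256, 0.1164) = 3.9321


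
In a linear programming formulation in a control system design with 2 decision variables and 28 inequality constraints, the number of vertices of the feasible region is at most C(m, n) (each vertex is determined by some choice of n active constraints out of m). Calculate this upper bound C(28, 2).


Each vertex corresponds to some choice of n active constraints out of m, so the number of vertices is at most C(m, n) = m! / (n!(m-n)!).
m = 28, n = 2
Numerator: 28 * 27
Denominator: 2! = 2
C(28, 2) = 378


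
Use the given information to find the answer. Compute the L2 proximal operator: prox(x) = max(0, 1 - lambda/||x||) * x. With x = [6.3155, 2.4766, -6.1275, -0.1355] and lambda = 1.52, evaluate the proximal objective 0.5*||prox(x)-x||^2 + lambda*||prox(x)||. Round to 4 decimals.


Step 1: Compute ||x||.
||x|| = 9.1424
Step 2: Compute scaling factor.
scale = max(0, 1 - 1.52/9.1424) = 0.8337
Step 3: prox(x) = [5.2655, 2.0648, -5.1088, -0.113]
||prox(x)|| = 7.6224
Step 4: Proximal objective.
0.5*||prox-x||^2 = 1.1552
lambda*||prox|| = 11.586
Total = 12.7413


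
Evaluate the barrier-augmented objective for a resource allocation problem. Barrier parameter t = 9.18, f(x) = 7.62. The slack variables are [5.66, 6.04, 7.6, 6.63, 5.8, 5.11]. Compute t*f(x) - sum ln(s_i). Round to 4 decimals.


Step 1: Compute log-barrier.
ln values: [1.7334, 1.7984, 2.0281, 1.8916, 1.7579, 1.6312]
phi = -(1.7334 + 1.7984 + 2.0281 + 1.8916 + 1.7579 + 1.6312) = -10.8406
Step 2: Compute augmented objective.
t*f(x) = 9.18*7.62 = 69.9516
Total = 69.9516 - 10.8406 = 59.111


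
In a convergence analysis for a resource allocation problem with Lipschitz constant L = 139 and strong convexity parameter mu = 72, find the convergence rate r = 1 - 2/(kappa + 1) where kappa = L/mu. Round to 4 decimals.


Step 1: Compute the condition number.
kappa = L/mu = 139/72 = 1.9306
Step 2: Compute the convergence rate.
r = 1 - 2/(kappa + 1) = 1 - 2*mu/(L + mu) = (L - mu)/(L + mu) = 67/211 = 0.3175


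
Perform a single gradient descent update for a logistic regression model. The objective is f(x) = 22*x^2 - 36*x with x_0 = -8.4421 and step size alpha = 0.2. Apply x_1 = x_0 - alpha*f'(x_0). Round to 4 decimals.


We compute the gradient at x_0 and apply the update.
f'(x) = 44*x - 36
f'(-8.4421) = 44*-8.4421 - 36 = -407.4524
x_1 = -8.4421 - 0.2*-407.4524 = 73.0484


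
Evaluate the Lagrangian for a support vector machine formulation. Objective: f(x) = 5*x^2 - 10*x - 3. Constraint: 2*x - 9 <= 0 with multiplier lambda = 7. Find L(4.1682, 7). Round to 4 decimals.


Step 1: Evaluate f(x).
f(4.1682) = 5*4.1682^2 - 10*4.1682 - 3 = 42.1875
Step 2: Evaluate g(x).
g(4.1682) = 2*4.1682 - 9 = -0.6636
Step 3: Compute Lagrangian.
L = 42.1875 + 7*-0.6636 = 37.5423


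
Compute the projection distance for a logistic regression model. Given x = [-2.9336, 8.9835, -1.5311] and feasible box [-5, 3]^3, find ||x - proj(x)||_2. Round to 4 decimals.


Project each component onto [-5, 3].
clip(-2.9336) = -2.9336, clip(8.9835) = 3.0, clip(-1.5311) = -1.5311
Projection = [-2.9336, 3.0, -1.5311]
Squared diffs: [0.0, 35.8023, 0.0]
Distance = sqrt(35.8023) = 5.9835


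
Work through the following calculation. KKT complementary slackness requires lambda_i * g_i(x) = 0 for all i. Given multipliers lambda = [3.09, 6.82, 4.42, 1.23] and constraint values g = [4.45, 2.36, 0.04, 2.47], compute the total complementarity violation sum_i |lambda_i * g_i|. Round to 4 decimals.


KKT complementary slackness check:
lambda_1 * g_1 = 3.09 * 4.45 = 13.7505
lambda_2 * g_2 = 6.82 * 2.36 = 16.0952
lambda_3 * g_3 = 4.42 * 0.04 = 0.1768
lambda_4 * g_4 = 1.23 * 2.47 = 3.0381
Total violation = 13.7505 + 16.0952 + 0.1768 + 3.0381 = 33.0606


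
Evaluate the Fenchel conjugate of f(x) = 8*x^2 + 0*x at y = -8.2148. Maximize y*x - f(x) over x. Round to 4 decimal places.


f*(y) = sup_x {y*x - a*x^2 - b*x} = sup_x {(y-b)*x - a*x^2}
FOC: (y - b) - 2a*x = 0 => x* = (y - b)/(2a)
x* = (-8.2148 - 0)/(2*8) = -0.5134
f*(-8.2148) = (y-b)^2/(4a) = (-8.2148 - 0)^2/(4*8)
= 67.4829/32 = 2.1088


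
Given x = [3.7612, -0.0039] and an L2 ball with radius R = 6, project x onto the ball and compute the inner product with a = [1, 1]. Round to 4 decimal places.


Step 1: Compute ||x|| (intermediates to 6 decimals).
||x|| = sqrt(3.7612^2 + (-0.0039)^2) = 3.761202
Step 2: Project.
Since ||x|| <= R, proj = x (no scaling needed).
proj(x) = [3.7612, -0.0039]
Step 3: Dot product.
a^T * proj(x) = 1*3.7612 + 1*(-0.0039) = 3.7573


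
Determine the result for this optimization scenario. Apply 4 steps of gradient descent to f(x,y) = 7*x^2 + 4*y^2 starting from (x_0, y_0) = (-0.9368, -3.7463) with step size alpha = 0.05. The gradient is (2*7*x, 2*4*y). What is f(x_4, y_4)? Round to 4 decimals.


Gradient descent on f(x,y) = 7*x^2 + 4*y^2.
Starting point: (-0.9368, -3.7463), alpha = 0.05
Step 1: grad_x = 2*7*-0.9368 = -13.1152, grad_y = 2*4*-3.7463 = -29.9704
  x_1 = -0.9368 - 0.05*-13.1152 = -0.281
  y_1 = -3.7463 - 0.05*-29.9704 = -2.2478
Step 2: grad_x = 2*7*-0.281 = -3.9346, grad_y = 2*4*-2.2478 = -17.9822
  x_2 = -0.281 - 0.05*-3.9346 = -0.0843
  y_2 = -2.2478 - 0.05*-17.9822 = -1.3487
Step 3: grad_x = 2*7*-0.0843 = -1.1804, grad_y = 2*4*-1.3487 = -10.7893
  x_3 = -0.0843 - 0.05*-1.1804 = -0.0253
  y_3 = -1.3487 - 0.05*-10.7893 = -0.8092
Step 4: grad_x = 2*7*-0.0253 = -0.3541, grad_y = 2*4*-0.8092 = -6.4736
  x_4 = -0.0253 - 0.05*-0.3541 = -0.0076
  y_4 = -0.8092 - 0.05*-6.4736 = -0.4855
f(-0.0076, -0.4855) = 7*(-0.0076)^2 + 4*(-0.4855)^2 = 0.9433


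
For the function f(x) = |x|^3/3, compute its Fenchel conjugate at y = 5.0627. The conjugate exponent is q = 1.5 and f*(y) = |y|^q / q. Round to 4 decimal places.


The conjugate exponent q satisfies 1/p + 1/q = 1.
p = 3, so q = 3/(3 - 1) = 1.5
|y|^q = 5.0627^1.5 = 11.3913
f*(5.0627) = 11.3913 / 1.5 = 7.5942


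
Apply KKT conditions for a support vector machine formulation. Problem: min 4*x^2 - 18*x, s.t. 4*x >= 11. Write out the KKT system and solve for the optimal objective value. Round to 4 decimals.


Step 1: Try lambda = 0 (constraint inactive).
x_unc = 18/(2*4) = 2.25
Check: 4*2.25 = 9.0 < 11 -- violated!
Step 2: Constraint must be active: 4*x = 11
x* = 11/4 = 2.75
lambda = (2*4*2.75 - 18)/4 = 1.0
Step 3: Compute optimal value.
f(x*) = 4*2.75^2 - 18*2.75 = -19.25


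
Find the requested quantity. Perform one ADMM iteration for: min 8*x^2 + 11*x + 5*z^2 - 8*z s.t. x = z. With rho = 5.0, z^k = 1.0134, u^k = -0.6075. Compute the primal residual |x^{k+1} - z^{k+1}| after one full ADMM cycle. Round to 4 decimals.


ADMM iteration with rho = 5.0, z^k = 1.0134, u^k = -0.6075
Step 1: x-update.
Minimize 8*x^2 + 11*x + (5.0/2)*(x - 1.0134 - 0.6075)^2
FOC: (2*8 + 5.0)*x = -11 + 5.0*(1.0134 + 0.6075)
x^{k+1} = -0.1379
Step 2: z-update.
Minimize 5*z^2 - 8*z + (5.0/2)*(-0.1379 - z - 0.6075)^2
FOC: (2*5 + 5.0)*z = 8 + 5.0*(-0.1379 - 0.6075)
z^{k+1} = 0.2849
Step 3: u-update.
u^{k+1} = -0.6075 - 0.1379 - 0.2849 = -1.0303
Step 4: Primal residual = |-0.1379 - 0.2849| = 0.4228


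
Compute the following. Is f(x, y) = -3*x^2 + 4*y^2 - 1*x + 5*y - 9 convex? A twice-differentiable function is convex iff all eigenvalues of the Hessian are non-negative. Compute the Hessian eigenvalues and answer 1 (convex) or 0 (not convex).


The Hessian of f(x,y) = -3*x^2 + 4*y^2 - 1*x + 5*y - 9 is:
H = [[-6, 0], [0, 8]]
Trace = -6 + 8 = 2
Determinant = -6*8 - (0)^2 = -48
Discriminant = (2)^2 - 4*-48 = 196.0
Eigenvalues: lambda_1 = -6.0, lambda_2 = 8.0
The function is not convex.

0


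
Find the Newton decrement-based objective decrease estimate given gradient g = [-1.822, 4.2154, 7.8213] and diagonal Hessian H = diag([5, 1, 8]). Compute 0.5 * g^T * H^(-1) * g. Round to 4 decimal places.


Step 1: H is diagonal, so H^(-1) * g = [-0.3644, 4.2154, 0.9777].
Step 2: g^T H^(-1) g = sum_i g_i^2 / H_ii
  = (-1.822)^2/5 + (4.2154)^2/1 + (7.8213)^2/8
  = 0.6639 + 17.7696 + 7.6466 = 26.0801
Step 3: Objective decrease = 0.5 * g^T H^(-1) g = 13.0401


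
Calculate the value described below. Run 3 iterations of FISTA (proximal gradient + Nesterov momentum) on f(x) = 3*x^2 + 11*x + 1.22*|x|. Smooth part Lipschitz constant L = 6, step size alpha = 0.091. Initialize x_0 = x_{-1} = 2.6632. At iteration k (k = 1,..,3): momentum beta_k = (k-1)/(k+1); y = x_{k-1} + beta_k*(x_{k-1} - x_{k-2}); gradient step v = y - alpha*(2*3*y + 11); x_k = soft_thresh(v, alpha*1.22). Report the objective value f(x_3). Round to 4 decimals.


FISTA on f(x) = 3*x^2 + 11*x + 1.22*|x|
L = 6, alpha = 0.091
Iteration 1: beta = 0.0, y = 2.6632 + 0.0*(2.6632 - 2.6632) = 2.6632
  grad(y) = 26.9792, v = y - alpha*grad = 0.2081
  prox(v) = soft_thresh(0.2081, 0.111) = 0.0971
Iteration 2: beta = 0.3333, y = 0.0971 + 0.3333*(0.0971 - 2.6632) = -0.7583
  grad(y) = 6.4502, v = y - alpha*grad = -1.3453
  prox(v) = soft_thresh(-1.3453, 0.111) = -1.2342
Iteration 3: beta = 0.5, y = -1.2342 + 0.5*(-1.2342 - 0.0971) = -1.8999
  grad(y) = -0.3995, v = y - alpha*grad = -1.8636
  prox(v) = soft_thresh(-1.8636, 0.111) = -1.7525
f(x_3) = 3*(-1.7525)^2 + 11*(-1.7525) + 1.22*|-1.7525| = -7.9257


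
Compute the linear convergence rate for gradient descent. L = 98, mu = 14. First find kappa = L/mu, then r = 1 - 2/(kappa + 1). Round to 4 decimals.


Step 1: Compute the condition number.
kappa = L/mu = 98/14 = 7.0
Step 2: Compute the convergence rate.
r = 1 - 2/(kappa + 1) = 1 - 2*mu/(L + mu) = (L - mu)/(L + mu) = 84/112 = 0.75


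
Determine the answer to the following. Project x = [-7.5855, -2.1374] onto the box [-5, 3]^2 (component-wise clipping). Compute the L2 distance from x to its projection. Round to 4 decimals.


Project each component onto [-5, 3].
clip(-7.5855) = -5.0, clip(-2.1374) = -2.1374
Projection = [-5.0, -2.1374]
Squared diffs: [6.6848, 0.0]
Distance = sqrt(6.6848) = 2.5855


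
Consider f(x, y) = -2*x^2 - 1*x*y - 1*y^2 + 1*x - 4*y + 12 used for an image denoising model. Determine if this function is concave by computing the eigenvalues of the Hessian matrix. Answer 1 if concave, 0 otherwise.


The Hessian of f(x,y) = -2*x^2 - 1*x*y - 1*y^2 + 1*x - 4*y + 12 is:
H = [[-4, -1], [-1, -2]]
Trace = -4 - 2 = -6
Determinant = -4*-2 - (-1)^2 = 7
Discriminant = (-6)^2 - 4*7 = 8.0
Eigenvalues: lambda_1 = -4.4142, lambda_2 = -1.5858
The function is concave.

1


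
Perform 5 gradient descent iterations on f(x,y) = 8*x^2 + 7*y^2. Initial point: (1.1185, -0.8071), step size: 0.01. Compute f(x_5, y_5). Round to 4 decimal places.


Gradient descent on f(x,y) = 8*x^2 + 7*y^2.
Starting point: (1.1185, -0.8071), alpha = 0.01
Step 1: grad_x = 2*8*1.1185 = 17.896, grad_y = 2*7*-0.8071 = -11.2994
  x_1 = 1.1185 - 0.01*17.896 = 0.9395
  y_1 = -0.8071 - 0.01*-11.2994 = -0.6941
Step 2: grad_x = 2*8*0.9395 = 15.0326, grad_y = 2*7*-0.6941 = -9.7175
  x_2 = 0.9395 - 0.01*15.0326 = 0.7892
  y_2 = -0.6941 - 0.01*-9.7175 = -0.5969
Step 3: grad_x = 2*8*0.7892 = 12.6274, grad_y = 2*7*-0.5969 = -8.357
  x_3 = 0.7892 - 0.01*12.6274 = 0.6629
  y_3 = -0.5969 - 0.01*-8.357 = -0.5134
Step 4: grad_x = 2*8*0.6629 = 10.607, grad_y = 2*7*-0.5134 = -7.1871
  x_4 = 0.6629 - 0.01*10.607 = 0.5569
  y_4 = -0.5134 - 0.01*-7.1871 = -0.4415
Step 5: grad_x = 2*8*0.5569 = 8.9099, grad_y = 2*7*-0.4415 = -6.1809
  x_5 = 0.5569 - 0.01*8.9099 = 0.4678
  y_5 = -0.4415 - 0.01*-6.1809 = -0.3797
f(0.4678, -0.3797) = 8*0.4678^2 + 7*(-0.3797)^2 = 2.7596


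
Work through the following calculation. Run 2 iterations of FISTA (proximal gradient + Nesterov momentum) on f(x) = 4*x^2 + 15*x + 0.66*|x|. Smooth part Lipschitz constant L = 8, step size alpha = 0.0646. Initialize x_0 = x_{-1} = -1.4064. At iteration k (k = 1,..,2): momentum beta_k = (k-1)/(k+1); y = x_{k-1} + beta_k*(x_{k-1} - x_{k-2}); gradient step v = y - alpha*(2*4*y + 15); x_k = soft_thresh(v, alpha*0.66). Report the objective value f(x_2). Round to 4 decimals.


FISTA on f(x) = 4*x^2 + 15*x + 0.66*|x|
L = 8, alpha = 0.0646
Iteration 1: beta = 0.0, y = -1.4064 + 0.0*(-1.4064 + 1.4064) = -1.4064
  grad(y) = 3.7488, v = y - alpha*grad = -1.6486
  prox(v) = soft_thresh(-1.6486, 0.0426) = -1.6059
Iteration 2: beta = 0.3333, y = -1.6059 + 0.3333*(-1.6059 + 1.4064) = -1.6724
  grad(y) = 1.6204, v = y - alpha*grad = -1.7771
  prox(v) = soft_thresh(-1.7771, 0.0426) = -1.7345
f(x_2) = 4*(-1.7345)^2 + 15*(-1.7345) + 0.66*|-1.7345| = -12.8388


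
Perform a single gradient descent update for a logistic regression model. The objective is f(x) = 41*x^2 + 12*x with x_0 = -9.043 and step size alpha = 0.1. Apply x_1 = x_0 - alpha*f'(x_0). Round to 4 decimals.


We compute the gradient at x_0 and apply the update.
f'(x) = 82*x + 12
f'(-9.043) = 82*-9.043 + 12 = -729.526
x_1 = -9.043 - 0.1*-729.526 = 63.9096


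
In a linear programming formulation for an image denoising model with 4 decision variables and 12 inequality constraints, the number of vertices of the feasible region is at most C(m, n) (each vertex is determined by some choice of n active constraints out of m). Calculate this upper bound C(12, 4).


Each vertex corresponds to some choice of n active constraints out of m, so the number of vertices is at most C(m, n) = m! / (n!(m-n)!).
m = 12, n = 4
Numerator: 12 * 11 * 10 * 9
Denominator: 4! = 24
C(12, 4) = 495


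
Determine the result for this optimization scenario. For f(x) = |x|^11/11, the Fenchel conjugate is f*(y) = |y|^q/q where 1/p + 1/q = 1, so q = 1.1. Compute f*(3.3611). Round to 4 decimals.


The conjugate exponent q satisfies 1/p + 1/q = 1.
p = 11, so q = 11/(11 - 1) = 1.1
|y|^q = 3.3611^1.1 = 3.7943
f*(3.3611) = 3.7943 / 1.1 = 3.4493


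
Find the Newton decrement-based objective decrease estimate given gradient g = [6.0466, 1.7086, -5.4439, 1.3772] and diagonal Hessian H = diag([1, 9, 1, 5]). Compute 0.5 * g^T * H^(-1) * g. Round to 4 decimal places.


Step 1: H is diagonal, so H^(-1) * g = [6.0466, 0.1898, -5.4439, 0.2754].
Step 2: g^T H^(-1) g = sum_i g_i^2 / H_ii
  = (6.0466)^2/1 + (1.7086)^2/9 + (-5.4439)^2/1 + (1.3772)^2/5
  = 36.5614 + 0.3244 + 29.636 + 0.3793 = 66.9011
Step 3: Objective decrease = 0.5 * g^T H^(-1) g = 33.4506


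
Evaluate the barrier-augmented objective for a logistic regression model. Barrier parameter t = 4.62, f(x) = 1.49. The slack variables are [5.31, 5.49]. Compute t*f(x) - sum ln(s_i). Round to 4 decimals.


Step 1: Compute log-barrier.
ln values: [1.6696, 1.7029]
phi = -(1.6696 + 1.7029) = -3.3725
Step 2: Compute augmented objective.
t*f(x) = 4.62*1.49 = 6.8838
Total = 6.8838 - 3.3725 = 3.5113


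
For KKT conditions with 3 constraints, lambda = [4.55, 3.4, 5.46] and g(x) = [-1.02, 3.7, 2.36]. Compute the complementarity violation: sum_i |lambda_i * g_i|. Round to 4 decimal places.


KKT complementary slackness check:
lambda_1 * g_1 = 4.55 * -1.02 = -4.641
lambda_2 * g_2 = 3.4 * 3.7 = 12.58
lambda_3 * g_3 = 5.46 * 2.36 = 12.8856
Total violation = 4.641 + 12.58 + 12.8856 = 30.1066


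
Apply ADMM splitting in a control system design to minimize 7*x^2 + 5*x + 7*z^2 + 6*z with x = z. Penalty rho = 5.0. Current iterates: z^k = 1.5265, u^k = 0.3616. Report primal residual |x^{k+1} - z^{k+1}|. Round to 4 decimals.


ADMM iteration with rho = 5.0, z^k = 1.5265, u^k = 0.3616
Step 1: x-update.
Minimize 7*x^2 + 5*x + (5.0/2)*(x - 1.5265 + 0.3616)^2
FOC: (2*7 + 5.0)*x = -5 + 5.0*(1.5265 - 0.3616)
x^{k+1} = 0.0434
Step 2: z-update.
Minimize 7*z^2 + 6*z + (5.0/2)*(0.0434 - z + 0.3616)^2
FOC: (2*7 + 5.0)*z = -6 + 5.0*(0.0434 + 0.3616)
z^{k+1} = -0.2092
Step 3: u-update.
u^{k+1} = 0.3616 + 0.0434 + 0.2092 = 0.6142
Step 4: Primal residual = |0.0434 + 0.2092| = 0.2526


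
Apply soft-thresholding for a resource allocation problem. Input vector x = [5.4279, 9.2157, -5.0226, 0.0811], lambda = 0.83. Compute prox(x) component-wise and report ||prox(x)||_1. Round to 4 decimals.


Soft-thresholding with lambda = 0.83:
prox(5.4279) = sign(5.4279)*max(|5.4279| - 0.83, 0) = 4.5979
prox(9.2157) = sign(9.2157)*max(|9.2157| - 0.83, 0) = 8.3857
prox(-5.0226) = sign(-5.0226)*max(|-5.0226| - 0.83, 0) = -4.1926
prox(0.0811) = sign(0.0811)*max(|0.0811| - 0.83, 0) = 0.0
prox(x) = [4.5979, 8.3857, -4.1926, 0.0]
||prox(x)||_1 = 4.5979 + 8.3857 + 4.1926 + 0.0 = 17.1762


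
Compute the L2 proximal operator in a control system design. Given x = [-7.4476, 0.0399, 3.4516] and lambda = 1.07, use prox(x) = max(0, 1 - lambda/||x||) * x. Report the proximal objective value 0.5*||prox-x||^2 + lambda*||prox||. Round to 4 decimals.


Step 1: Compute ||x||.
||x|| = 8.2086
Step 2: Compute scaling factor.
scale = max(0, 1 - 1.07/8.2086) = 0.8696
Step 3: prox(x) = [-6.4768, 0.0347, 3.0017]
||prox(x)|| = 7.1386
Step 4: Proximal objective.
0.5*||prox-x||^2 = 0.5725
lambda*||prox|| = 7.6383
Total = 8.2108


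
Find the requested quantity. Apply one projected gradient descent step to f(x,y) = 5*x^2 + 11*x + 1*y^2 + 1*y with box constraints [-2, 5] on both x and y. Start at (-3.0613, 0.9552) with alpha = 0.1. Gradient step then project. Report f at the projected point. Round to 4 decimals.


Step 1: Compute gradient at (-3.0613, 0.9552).
grad_x = 2*5*-3.0613 + 11 = -19.613
grad_y = 2*1*0.9552 + 1 = 2.9104
Step 2: Gradient step.
x_raw = -3.0613 - 0.1*-19.613 = -1.1
y_raw = 0.9552 - 0.1*2.9104 = 0.6642
Step 3: Project onto [-2, 5].
x_proj = clip(-1.1) = -1.1
y_proj = clip(0.6642) = 0.6642
Step 4: Evaluate f.
f(-1.1, 0.6642) = -4.9447


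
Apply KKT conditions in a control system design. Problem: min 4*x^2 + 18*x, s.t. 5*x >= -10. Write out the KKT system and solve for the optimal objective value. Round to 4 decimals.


Step 1: Try lambda = 0 (constraint inactive).
x_unc = -18/(2*4) = -2.25
Check: 5*-2.25 = -11.25 < -10 -- violated!
Step 2: Constraint must be active: 5*x = -10
x* = -10/5 = -2.0
lambda = (2*4*(-2.0) + 18)/5 = 0.4
Step 3: Compute optimal value.
f(x*) = 4*(-2.0)^2 + 18*(-2.0) = -20.0


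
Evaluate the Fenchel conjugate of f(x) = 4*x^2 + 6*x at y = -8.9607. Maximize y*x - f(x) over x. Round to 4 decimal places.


f*(y) = sup_x {y*x - a*x^2 - b*x} = sup_x {(y-b)*x - a*x^2}
FOC: (y - b) - 2a*x = 0 => x* = (y - b)/(2a)
x* = (-8.9607 - 6)/(2*4) = -1.8701
f*(-8.9607) = (y-b)^2/(4a) = (-8.9607 - 6)^2/(4*4)
= 223.8225/16 = 13.9889


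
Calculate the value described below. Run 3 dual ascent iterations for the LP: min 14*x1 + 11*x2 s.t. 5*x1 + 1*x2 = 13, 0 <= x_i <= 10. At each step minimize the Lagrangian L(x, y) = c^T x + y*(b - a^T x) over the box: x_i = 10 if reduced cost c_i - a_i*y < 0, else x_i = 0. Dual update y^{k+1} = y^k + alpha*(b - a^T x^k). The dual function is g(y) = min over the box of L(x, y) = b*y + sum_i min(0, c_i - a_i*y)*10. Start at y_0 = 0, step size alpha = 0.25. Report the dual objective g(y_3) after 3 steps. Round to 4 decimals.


Dual ascent for LP: min 14*x1 + 11*x2, 5*x1 + 1*x2 = 13, 0 <= x_i <= 10
Step 1: y^k = 0.0, reduced costs: (14.0, 11.0)
  x^k = (0.0, 0.0), subgradient = b - a^T x = 13.0
  y^{k+1} = 0.0 + 0.25*13.0 = 3.25
Step 2: y^k = 3.25, reduced costs: (-2.25, 7.75)
  x^k = (10.0, 0.0), subgradient = b - a^T x = -37.0
  y^{k+1} = 3.25 + 0.25*-37.0 = -6.0
Step 3: y^k = -6.0, reduced costs: (44.0, 17.0)
  x^k = (0.0, 0.0), subgradient = b - a^T x = 13.0
  y^{k+1} = -6.0 + 0.25*13.0 = -2.75
Dual objective at y_3 = -2.75: reduced costs (27.75, 13.75), box minimizer x = (0.0, 0.0)
g(y_3) = b*y + (c1 - a1*y)*x1 + (c2 - a2*y)*x2 = 13*(-2.75) + 27.75*0.0 + 13.75*0.0 = -35.75 + 0.0 + 0.0 = -35.75


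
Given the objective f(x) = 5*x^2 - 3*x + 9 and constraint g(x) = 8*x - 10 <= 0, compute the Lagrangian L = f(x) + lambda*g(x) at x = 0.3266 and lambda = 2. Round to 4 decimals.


Step 1: Evaluate f(x).
f(0.3266) = 5*0.3266^2 - 3*0.3266 + 9 = 8.5535
Step 2: Evaluate g(x).
g(0.3266) = 8*0.3266 - 10 = -7.3872
Step 3: Compute Lagrangian.
L = 8.5535 + 2*-7.3872 = -6.2209


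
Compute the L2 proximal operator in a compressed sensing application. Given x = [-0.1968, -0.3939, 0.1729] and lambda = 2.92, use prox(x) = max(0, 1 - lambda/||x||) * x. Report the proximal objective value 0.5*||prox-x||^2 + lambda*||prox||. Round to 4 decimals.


Step 1: Compute ||x||.
||x|| = 0.4731
Step 2: Compute scaling factor.
scale = max(0, 1 - 2.92/0.4731) = 0.0
Step 3: prox(x) = [-0.0, -0.0, 0.0]
||prox(x)|| = 0.0
Step 4: Proximal objective.
0.5*||prox-x||^2 = 0.1119
lambda*||prox|| = 0.0
Total = 0.1119


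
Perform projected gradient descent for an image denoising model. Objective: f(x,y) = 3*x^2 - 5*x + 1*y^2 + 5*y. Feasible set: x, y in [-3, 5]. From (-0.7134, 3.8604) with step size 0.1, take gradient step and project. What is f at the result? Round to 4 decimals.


Step 1: Compute gradient at (-0.7134, 3.8604).
grad_x = 2*3*-0.7134 - 5 = -9.2804
grad_y = 2*1*3.8604 + 5 = 12.7208
Step 2: Gradient step.
x_raw = -0.7134 - 0.1*-9.2804 = 0.2146
y_raw = 3.8604 - 0.1*12.7208 = 2.5883
Step 3: Project onto [-3, 5].
x_proj = clip(0.2146) = 0.2146
y_proj = clip(2.5883) = 2.5883
Step 4: Evaluate f.
f(0.2146, 2.5883) = 18.706


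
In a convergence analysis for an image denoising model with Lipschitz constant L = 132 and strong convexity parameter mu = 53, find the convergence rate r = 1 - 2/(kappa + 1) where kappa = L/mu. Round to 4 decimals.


Step 1: Compute the condition number.
kappa = L/mu = 132/53 = 2.4906
Step 2: Compute the convergence rate.
r = 1 - 2/(kappa + 1) = 1 - 2*mu/(L + mu) = (L - mu)/(L + mu) = 79/185 = 0.427


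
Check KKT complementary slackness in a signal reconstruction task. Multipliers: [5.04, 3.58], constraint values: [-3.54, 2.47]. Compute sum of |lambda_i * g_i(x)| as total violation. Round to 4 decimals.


KKT complementary slackness check:
lambda_1 * g_1 = 5.04 * -3.54 = -17.8416
lambda_2 * g_2 = 3.58 * 2.47 = 8.8426
Total violation = 17.8416 + 8.8426 = 26.6842


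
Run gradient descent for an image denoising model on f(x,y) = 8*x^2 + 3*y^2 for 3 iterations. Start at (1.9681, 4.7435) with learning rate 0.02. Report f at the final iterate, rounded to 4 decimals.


Gradient descent on f(x,y) = 8*x^2 + 3*y^2.
Starting point: (1.9681, 4.7435), alpha = 0.02
Step 1: grad_x = 2*8*1.9681 = 31.4896, grad_y = 2*3*4.7435 = 28.461
  x_1 = 1.9681 - 0.02*31.4896 = 1.3383
  y_1 = 4.7435 - 0.02*28.461 = 4.1743
Step 2: grad_x = 2*8*1.3383 = 21.4129, grad_y = 2*3*4.1743 = 25.0457
  x_2 = 1.3383 - 0.02*21.4129 = 0.91
  y_2 = 4.1743 - 0.02*25.0457 = 3.6734
Step 3: grad_x = 2*8*0.91 = 14.5608, grad_y = 2*3*3.6734 = 22.0402
  x_3 = 0.91 - 0.02*14.5608 = 0.6188
  y_3 = 3.6734 - 0.02*22.0402 = 3.2326
f(0.6188, 3.2326) = 8*0.6188^2 + 3*3.2326^2 = 34.412


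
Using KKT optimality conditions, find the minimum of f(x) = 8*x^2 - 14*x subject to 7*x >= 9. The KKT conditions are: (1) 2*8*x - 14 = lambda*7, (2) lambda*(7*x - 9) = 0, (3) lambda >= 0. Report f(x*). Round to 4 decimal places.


Step 1: Try lambda = 0 (constraint inactive).
x_unc = 14/(2*8) = 0.875
Check: 7*0.875 = 6.125 < 9 -- violated!
Step 2: Constraint must be active: 7*x = 9
x* = 9/7 = 1.2857 (rounded; the exact value 9/7 is used below)
lambda = (2*8*(9/7) - 14)/7 = 0.9388
Step 3: Compute optimal value.
f(x*) = 8*(9/7)^2 - 14*(9/7) = -4.7755


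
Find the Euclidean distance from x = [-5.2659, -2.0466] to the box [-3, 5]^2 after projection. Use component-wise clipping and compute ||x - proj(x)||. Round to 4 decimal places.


Project each component onto [-3, 5].
clip(-5.2659) = -3.0, clip(-2.0466) = -2.0466
Projection = [-3.0, -2.0466]
Squared diffs: [5.1343, 0.0]
Distance = sqrt(5.1343) = 2.2659


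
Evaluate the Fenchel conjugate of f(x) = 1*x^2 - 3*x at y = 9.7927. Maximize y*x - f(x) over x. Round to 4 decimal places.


f*(y) = sup_x {y*x - a*x^2 - b*x} = sup_x {(y-b)*x - a*x^2}
FOC: (y - b) - 2a*x = 0 => x* = (y - b)/(2a)
x* = (9.7927 + 3)/(2*1) = 6.3964
f*(9.7927) = (y-b)^2/(4a) = (9.7927 + 3)^2/(4*1)
= 163.6532/4 = 40.9133


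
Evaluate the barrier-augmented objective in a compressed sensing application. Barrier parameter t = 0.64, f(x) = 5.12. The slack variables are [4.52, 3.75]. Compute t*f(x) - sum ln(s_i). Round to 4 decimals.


Step 1: Compute log-barrier.
ln values: [1.5085, 1.3218]
phi = -(1.5085 + 1.3218) = -2.8303
Step 2: Compute augmented objective.
t*f(x) = 0.64*5.12 = 3.2768
Total = 3.2768 - 2.8303 = 0.4465


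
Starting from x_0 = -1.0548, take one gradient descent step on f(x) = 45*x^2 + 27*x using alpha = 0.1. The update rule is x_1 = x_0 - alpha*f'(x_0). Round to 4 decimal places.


We compute the gradient at x_0 and apply the update.
f'(x) = 90*x + 27
f'(-1.0548) = 90*-1.0548 + 27 = -67.932
x_1 = -1.0548 - 0.1*-67.932 = 5.7384


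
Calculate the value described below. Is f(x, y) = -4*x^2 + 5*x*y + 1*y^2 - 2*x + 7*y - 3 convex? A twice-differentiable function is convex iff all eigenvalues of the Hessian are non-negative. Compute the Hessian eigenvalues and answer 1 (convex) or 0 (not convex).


The Hessian of f(x,y) = -4*x^2 + 5*x*y + 1*y^2 - 2*x + 7*y - 3 is:
H = [[-8, 5], [5, 2]]
Trace = -8 + 2 = -6
Determinant = -8*2 - (5)^2 = -41
Discriminant = (-6)^2 - 4*-41 = 200.0
Eigenvalues: lambda_1 = -10.0711, lambda_2 = 4.0711
The function is not convex.

0


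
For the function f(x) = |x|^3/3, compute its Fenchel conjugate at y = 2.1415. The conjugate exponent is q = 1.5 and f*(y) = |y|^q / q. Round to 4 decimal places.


The conjugate exponent q satisfies 1/p + 1/q = 1.
p = 3, so q = 3/(3 - 1) = 1.5
|y|^q = 2.1415^1.5 = 3.1338
f*(2.1415) = 3.1338 / 1.5 = 2.0892


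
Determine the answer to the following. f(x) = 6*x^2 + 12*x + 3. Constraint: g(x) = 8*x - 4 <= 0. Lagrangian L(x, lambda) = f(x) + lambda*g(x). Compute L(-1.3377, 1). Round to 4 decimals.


Step 1: Evaluate f(x).
f(-1.3377) = 6*(-1.3377)^2 + 12*(-1.3377) + 3 = -2.3158
Step 2: Evaluate g(x).
g(-1.3377) = 8*-1.3377 - 4 = -14.7016
Step 3: Compute Lagrangian.
L = -2.3158 + 1*-14.7016 = -17.0174


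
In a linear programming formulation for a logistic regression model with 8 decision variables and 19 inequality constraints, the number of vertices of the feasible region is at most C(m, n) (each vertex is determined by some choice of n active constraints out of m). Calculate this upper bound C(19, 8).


Each vertex corresponds to some choice of n active constraints out of m, so the number of vertices is at most C(m, n) = m! / (n!(m-n)!).
m = 19, n = 8
Numerator: 19 * 18 * 17 * 16 * 15 * 14 * 13 * 12
Denominator: 8! = 40320
C(19, 8) = 75582


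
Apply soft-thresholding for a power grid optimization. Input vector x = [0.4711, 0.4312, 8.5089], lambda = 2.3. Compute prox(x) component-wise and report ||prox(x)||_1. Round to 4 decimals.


Soft-thresholding with lambda = 2.3:
prox(0.4711) = sign(0.4711)*max(|0.4711| - 2.3, 0) = 0.0
prox(0.4312) = sign(0.4312)*max(|0.4312| - 2.3, 0) = 0.0
prox(8.5089) = sign(8.5089)*max(|8.5089| - 2.3, 0) = 6.2089
prox(x) = [0.0, 0.0, 6.2089]
||prox(x)||_1 = 0.0 + 0.0 + 6.2089 = 6.2089


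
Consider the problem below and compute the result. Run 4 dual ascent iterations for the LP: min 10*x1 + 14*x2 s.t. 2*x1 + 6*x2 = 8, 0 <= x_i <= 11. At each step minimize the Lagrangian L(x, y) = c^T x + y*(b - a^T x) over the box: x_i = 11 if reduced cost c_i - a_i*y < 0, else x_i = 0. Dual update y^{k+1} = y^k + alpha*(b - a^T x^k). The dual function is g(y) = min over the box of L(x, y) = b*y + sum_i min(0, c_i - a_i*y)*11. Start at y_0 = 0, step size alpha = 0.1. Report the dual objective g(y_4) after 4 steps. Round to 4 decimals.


Dual ascent for LP: min 10*x1 + 14*x2, 2*x1 + 6*x2 = 8, 0 <= x_i <= 11
Step 1: y^k = 0.0, reduced costs: (10.0, 14.0)
  x^k = (0.0, 0.0), subgradient = b - a^T x = 8.0
  y^{k+1} = 0.0 + 0.1*8.0 = 0.8
Step 2: y^k = 0.8, reduced costs: (8.4, 9.2)
  x^k = (0.0, 0.0), subgradient = b - a^T x = 8.0
  y^{k+1} = 0.8 + 0.1*8.0 = 1.6
Step 3: y^k = 1.6, reduced costs: (6.8, 4.4)
  x^k = (0.0, 0.0), subgradient = b - a^T x = 8.0
  y^{k+1} = 1.6 + 0.1*8.0 = 2.4
Step 4: y^k = 2.4, reduced costs: (5.2, -0.4)
  x^k = (0.0, 11.0), subgradient = b - a^T x = -58.0
  y^{k+1} = 2.4 + 0.1*-58.0 = -3.4
Dual objective at y_4 = -3.4: reduced costs (16.8, 34.4), box minimizer x = (0.0, 0.0)
g(y_4) = b*y + (c1 - a1*y)*x1 + (c2 - a2*y)*x2 = 8*(-3.4) + 16.8*0.0 + 34.4*0.0 = -27.2 + 0.0 + 0.0 = -27.2


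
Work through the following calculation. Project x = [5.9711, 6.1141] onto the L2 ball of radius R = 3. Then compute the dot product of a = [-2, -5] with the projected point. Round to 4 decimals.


Step 1: Compute ||x|| (intermediates to 6 decimals).
||x|| = sqrt(5.9711^2 + 6.1141^2) = 8.546125
Step 2: Project.
Since ||x|| > R, scale = R/||x|| = 3/8.546125 = 0.351036, proj(x) = scale * x
proj(x) = [2.096071, 2.146269]
Step 3: Dot product.
a^T * proj(x) = -2*2.096071 - 5*2.146269 = -14.9235


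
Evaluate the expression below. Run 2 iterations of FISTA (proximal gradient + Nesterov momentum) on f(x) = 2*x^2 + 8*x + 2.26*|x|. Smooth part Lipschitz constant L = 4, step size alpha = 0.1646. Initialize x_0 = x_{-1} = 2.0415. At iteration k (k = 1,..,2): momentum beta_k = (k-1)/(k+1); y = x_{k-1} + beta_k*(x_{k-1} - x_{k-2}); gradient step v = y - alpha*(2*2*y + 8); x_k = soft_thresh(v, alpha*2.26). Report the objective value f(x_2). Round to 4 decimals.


FISTA on f(x) = 2*x^2 + 8*x + 2.26*|x|
L = 4, alpha = 0.1646
Iteration 1: beta = 0.0, y = 2.0415 + 0.0*(2.0415 - 2.0415) = 2.0415
  grad(y) = 16.166, v = y - alpha*grad = -0.6194
  prox(v) = soft_thresh(-0.6194, 0.372) = -0.2474
Iteration 2: beta = 0.3333, y = -0.2474 + 0.3333*(-0.2474 - 2.0415) = -1.0104
  grad(y) = 3.9584, v = y - alpha*grad = -1.662
  prox(v) = soft_thresh(-1.662, 0.372) = -1.29
f(x_2) = 2*(-1.29)^2 + 8*(-1.29) + 2.26*|-1.29| = -4.0764


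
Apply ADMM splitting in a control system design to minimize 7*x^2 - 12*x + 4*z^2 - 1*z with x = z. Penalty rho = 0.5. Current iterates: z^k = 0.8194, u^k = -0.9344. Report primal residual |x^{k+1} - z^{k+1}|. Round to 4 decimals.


ADMM iteration with rho = 0.5, z^k = 0.8194, u^k = -0.9344
Step 1: x-update.
Minimize 7*x^2 - 12*x + (0.5/2)*(x - 0.8194 - 0.9344)^2
FOC: (2*7 + 0.5)*x = 12 + 0.5*(0.8194 + 0.9344)
x^{k+1} = 0.8881
Step 2: z-update.
Minimize 4*z^2 - 1*z + (0.5/2)*(0.8881 - z - 0.9344)^2
FOC: (2*4 + 0.5)*z = 1 + 0.5*(0.8881 - 0.9344)
z^{k+1} = 0.1149
Step 3: u-update.
u^{k+1} = -0.9344 + 0.8881 - 0.1149 = -0.1613
Step 4: Primal residual = |0.8881 - 0.1149| = 0.7731


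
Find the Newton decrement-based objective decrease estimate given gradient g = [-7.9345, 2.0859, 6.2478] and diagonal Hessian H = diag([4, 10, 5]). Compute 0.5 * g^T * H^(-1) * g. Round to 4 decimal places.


Step 1: H is diagonal, so H^(-1) * g = [-1.9836, 0.2086, 1.2496].
Step 2: g^T H^(-1) g = sum_i g_i^2 / H_ii
  = (-7.9345)^2/4 + (2.0859)^2/10 + (6.2478)^2/5
  = 15.7391 + 0.4351 + 7.807 = 23.9812
Step 3: Objective decrease = 0.5 * g^T H^(-1) g = 11.9906


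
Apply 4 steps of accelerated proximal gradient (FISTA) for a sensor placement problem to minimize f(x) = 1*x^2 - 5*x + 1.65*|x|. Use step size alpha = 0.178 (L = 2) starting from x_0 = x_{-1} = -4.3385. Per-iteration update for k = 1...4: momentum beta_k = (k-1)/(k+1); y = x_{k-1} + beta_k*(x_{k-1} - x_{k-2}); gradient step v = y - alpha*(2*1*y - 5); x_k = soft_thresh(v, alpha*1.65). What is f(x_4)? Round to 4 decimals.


FISTA on f(x) = 1*x^2 - 5*x + 1.65*|x|
L = 2, alpha = 0.178
Iteration 1: beta = 0.0, y = -4.3385 + 0.0*(-4.3385 + 4.3385) = -4.3385
  grad(y) = -13.677, v = y - alpha*grad = -1.904
  prox(v) = soft_thresh(-1.904, 0.2937) = -1.6103
Iteration 2: beta = 0.3333, y = -1.6103 + 0.3333*(-1.6103 + 4.3385) = -0.7009
  grad(y) = -6.4018, v = y - alpha*grad = 0.4386
  prox(v) = soft_thresh(0.4386, 0.2937) = 0.1449
Iteration 3: beta = 0.5, y = 0.1449 + 0.5*(0.1449 + 1.6103) = 1.0225
  grad(y) = -2.9549, v = y - alpha*grad = 1.5485
  prox(v) = soft_thresh(1.5485, 0.2937) = 1.2548
Iteration 4: beta = 0.6, y = 1.2548 + 0.6*(1.2548 - 0.1449) = 1.9207
  grad(y) = -1.1585, v = y - alpha*grad = 2.127
  prox(v) = soft_thresh(2.127, 0.2937) = 1.8333
f(x_4) = 1*1.8333^2 - 5*1.8333 + 1.65*|1.8333| = -2.7806


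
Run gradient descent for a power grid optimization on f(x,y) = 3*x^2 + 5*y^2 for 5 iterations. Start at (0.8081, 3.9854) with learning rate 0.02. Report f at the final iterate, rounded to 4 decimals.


Gradient descent on f(x,y) = 3*x^2 + 5*y^2.
Starting point: (0.8081, 3.9854), alpha = 0.02
Step 1: grad_x = 2*3*0.8081 = 4.8486, grad_y = 2*5*3.9854 = 39.854
  x_1 = 0.8081 - 0.02*4.8486 = 0.7111
  y_1 = 3.9854 - 0.02*39.854 = 3.1883
Step 2: grad_x = 2*3*0.7111 = 4.2668, grad_y = 2*5*3.1883 = 31.8832
  x_2 = 0.7111 - 0.02*4.2668 = 0.6258
  y_2 = 3.1883 - 0.02*31.8832 = 2.5507
Step 3: grad_x = 2*3*0.6258 = 3.7548, grad_y = 2*5*2.5507 = 25.5066
  x_3 = 0.6258 - 0.02*3.7548 = 0.5507
  y_3 = 2.5507 - 0.02*25.5066 = 2.0405
Step 4: grad_x = 2*3*0.5507 = 3.3042, grad_y = 2*5*2.0405 = 20.4052
  x_4 = 0.5507 - 0.02*3.3042 = 0.4846
  y_4 = 2.0405 - 0.02*20.4052 = 1.6324
Step 5: grad_x = 2*3*0.4846 = 2.9077, grad_y = 2*5*1.6324 = 16.3242
  x_5 = 0.4846 - 0.02*2.9077 = 0.4265
  y_5 = 1.6324 - 0.02*16.3242 = 1.3059
f(0.4265, 1.3059) = 3*0.4265^2 + 5*1.3059^2 = 9.0729


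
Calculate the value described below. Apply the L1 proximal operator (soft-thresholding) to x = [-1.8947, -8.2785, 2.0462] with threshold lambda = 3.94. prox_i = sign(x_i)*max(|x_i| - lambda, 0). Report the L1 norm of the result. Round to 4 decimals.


Soft-thresholding with lambda = 3.94:
prox(-1.8947) = sign(-1.8947)*max(|-1.8947| - 3.94, 0) = 0.0
prox(-8.2785) = sign(-8.2785)*max(|-8.2785| - 3.94, 0) = -4.3385
prox(2.0462) = sign(2.0462)*max(|2.0462| - 3.94, 0) = 0.0
prox(x) = [0.0, -4.3385, 0.0]
||prox(x)||_1 = 0.0 + 4.3385 + 0.0 = 4.3385


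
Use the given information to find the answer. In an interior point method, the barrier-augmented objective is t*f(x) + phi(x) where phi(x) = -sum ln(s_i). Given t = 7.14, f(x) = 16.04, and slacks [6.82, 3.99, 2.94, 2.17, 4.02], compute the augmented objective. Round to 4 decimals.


Step 1: Compute log-barrier.
ln values: [1.9199, 1.3838, 1.0784, 0.7747, 1.3913]
phi = -(1.9199 + 1.3838 + 1.0784 + 0.7747 + 1.3913) = -6.5481
Step 2: Compute augmented objective.
t*f(x) = 7.14*16.04 = 114.5256
Total = 114.5256 - 6.5481 = 107.9775


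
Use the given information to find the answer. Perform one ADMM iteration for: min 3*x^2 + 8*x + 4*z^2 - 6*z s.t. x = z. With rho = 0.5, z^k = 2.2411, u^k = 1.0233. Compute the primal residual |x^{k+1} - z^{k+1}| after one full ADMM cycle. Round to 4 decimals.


ADMM iteration with rho = 0.5, z^k = 2.2411, u^k = 1.0233
Step 1: x-update.
Minimize 3*x^2 + 8*x + (0.5/2)*(x - 2.2411 + 1.0233)^2
FOC: (2*3 + 0.5)*x = -8 + 0.5*(2.2411 - 1.0233)
x^{k+1} = -1.1371
Step 2: z-update.
Minimize 4*z^2 - 6*z + (0.5/2)*(-1.1371 - z + 1.0233)^2
FOC: (2*4 + 0.5)*z = 6 + 0.5*(-1.1371 + 1.0233)
z^{k+1} = 0.6992
Step 3: u-update.
u^{k+1} = 1.0233 - 1.1371 - 0.6992 = -0.813
Step 4: Primal residual = |-1.1371 - 0.6992| = 1.8363


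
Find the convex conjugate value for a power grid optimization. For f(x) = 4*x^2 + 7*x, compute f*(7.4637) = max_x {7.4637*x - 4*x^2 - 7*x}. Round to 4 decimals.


f*(y) = sup_x {y*x - a*x^2 - b*x} = sup_x {(y-b)*x - a*x^2}
FOC: (y - b) - 2a*x = 0 => x* = (y - b)/(2a)
x* = (7.4637 - 7)/(2*4) = 0.058
f*(7.4637) = (y-b)^2/(4a) = (7.4637 - 7)^2/(4*4)
= 0.215/16 = 0.0134


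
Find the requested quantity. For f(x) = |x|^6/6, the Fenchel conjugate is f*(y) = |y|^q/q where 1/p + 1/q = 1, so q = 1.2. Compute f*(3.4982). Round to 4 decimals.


The conjugate exponent q satisfies 1/p + 1/q = 1.
p = 6, so q = 6/(6 - 1) = 1.2
|y|^q = 3.4982^1.2 = 4.4938
f*(3.4982) = 4.4938 / 1.2 = 3.7448


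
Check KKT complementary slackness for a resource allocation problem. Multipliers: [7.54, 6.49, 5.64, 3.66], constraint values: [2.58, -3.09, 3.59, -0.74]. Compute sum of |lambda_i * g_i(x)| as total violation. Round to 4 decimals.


KKT complementary slackness check:
lambda_1 * g_1 = 7.54 * 2.58 = 19.4532
lambda_2 * g_2 = 6.49 * -3.09 = -20.0541
lambda_3 * g_3 = 5.64 * 3.59 = 20.2476
lambda_4 * g_4 = 3.66 * -0.74 = -2.7084
Total violation = 19.4532 + 20.0541 + 20.2476 + 2.7084 = 62.4633
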